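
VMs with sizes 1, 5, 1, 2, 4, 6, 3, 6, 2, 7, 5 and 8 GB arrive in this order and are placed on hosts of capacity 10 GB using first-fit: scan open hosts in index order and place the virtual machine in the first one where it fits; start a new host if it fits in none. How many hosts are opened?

  1 → host 1 (new)  [load 1/10]
  5 → host 1  [load 6/10]
  1 → host 1  [load 7/10]
  2 → host 1  [load 9/10]
  4 → host 2 (new)  [load 4/10]
  6 → host 2  [load 10/10]
  3 → host 3 (new)  [load 3/10]
  6 → host 3  [load 9/10]
  2 → host 4 (new)  [load 2/10]
  7 → host 4  [load 9/10]
  5 → host 5 (new)  [load 5/10]
  8 → host 6 (new)  [load 8/10]
6 hosts opened.

6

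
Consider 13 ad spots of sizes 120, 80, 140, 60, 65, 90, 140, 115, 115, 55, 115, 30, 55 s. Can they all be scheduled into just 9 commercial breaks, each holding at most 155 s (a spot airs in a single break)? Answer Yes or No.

A valid assignment using 9 commercial breaks:
  break 1: 140 = 140
  break 2: 140 = 140
  break 3: 120 + 30 = 150
  break 4: 115 = 115
  break 5: 115 = 115
  break 6: 115 = 115
  break 7: 90 + 65 = 155
  break 8: 80 + 60 = 140
  break 9: 55 + 55 = 110
Every load is within 155 s, so 9 commercial breaks suffice.

Yes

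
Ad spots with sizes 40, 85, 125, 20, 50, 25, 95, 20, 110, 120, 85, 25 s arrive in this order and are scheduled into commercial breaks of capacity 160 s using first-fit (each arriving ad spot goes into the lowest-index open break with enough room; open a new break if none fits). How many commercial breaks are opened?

6

  40 → break 1 (new)  [load 40/160]
  85 → break 1  [load 125/160]
  125 → break 2 (new)  [load 125/160]
  20 → break 1  [load 145/160]
  50 → break 3 (new)  [load 50/160]
  25 → break 2  [load 150/160]
  95 → break 3  [load 145/160]
  20 → break 4 (new)  [load 20/160]
  110 → break 4  [load 130/160]
  120 → break 5 (new)  [load 120/160]
  85 → break 6 (new)  [load 85/160]
  25 → break 4  [load 155/160]
6 commercial breaks opened.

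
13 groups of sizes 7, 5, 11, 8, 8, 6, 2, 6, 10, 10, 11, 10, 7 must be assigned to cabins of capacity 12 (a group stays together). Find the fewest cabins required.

10

Total = 11 + 11 + 10 + 10 + 10 + 8 + 8 + 7 + 7 + 6 + 6 + 5 + 2 = 101.
Lower bound: ⌈101/12⌉ = 9 cabins.
A packing using 10 cabins:
  cabin 1: 11 = 11
  cabin 2: 11 = 11
  cabin 3: 10 + 2 = 12
  cabin 4: 10 = 10
  cabin 5: 10 = 10
  cabin 6: 8 = 8
  cabin 7: 8 = 8
  cabin 8: 7 + 5 = 12
  cabin 9: 7 = 7
  cabin 10: 6 + 6 = 12
No arrangement into 9 cabins stays within capacity, so 10 is optimal.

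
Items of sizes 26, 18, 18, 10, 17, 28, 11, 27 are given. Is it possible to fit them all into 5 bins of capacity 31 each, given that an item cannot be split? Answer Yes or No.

No

Total = 155; ⌈155/31⌉ = 5.
6 items each exceed half the capacity and cannot share a bin, forcing at least 6 bins.
At least 6 bins are required, but only 5 are allowed.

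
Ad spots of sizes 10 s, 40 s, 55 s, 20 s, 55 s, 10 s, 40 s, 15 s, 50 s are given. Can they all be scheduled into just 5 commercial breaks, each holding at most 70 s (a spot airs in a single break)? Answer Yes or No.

A valid assignment using 5 commercial breaks:
  break 1: 55 + 15 = 70
  break 2: 55 + 10 = 65
  break 3: 50 + 20 = 70
  break 4: 40 + 10 = 50
  break 5: 40 = 40
Every load is within 70 s, so 5 commercial breaks suffice.

Yes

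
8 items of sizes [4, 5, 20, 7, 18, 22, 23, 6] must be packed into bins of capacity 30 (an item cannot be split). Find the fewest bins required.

Total = 23 + 22 + 20 + 18 + 7 + 6 + 5 + 4 = 105.
Lower bound: ⌈105/30⌉ = 4 bins.
A packing using 4 bins:
  bin 1: 23 + 7 = 30
  bin 2: 22 + 6 = 28
  bin 3: 20 + 5 + 4 = 29
  bin 4: 18 = 18
This matches the lower bound, so 4 is optimal.

4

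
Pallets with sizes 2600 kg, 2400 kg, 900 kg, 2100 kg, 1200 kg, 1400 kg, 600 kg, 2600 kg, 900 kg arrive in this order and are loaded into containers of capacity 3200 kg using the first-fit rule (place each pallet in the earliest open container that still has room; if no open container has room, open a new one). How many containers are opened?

6

  2600 → container 1 (new)  [load 2600/3200]
  2400 → container 2 (new)  [load 2400/3200]
  900 → container 3 (new)  [load 900/3200]
  2100 → container 3  [load 3000/3200]
  1200 → container 4 (new)  [load 1200/3200]
  1400 → container 4  [load 2600/3200]
  600 → container 1  [load 3200/3200]
  2600 → container 5 (new)  [load 2600/3200]
  900 → container 6 (new)  [load 900/3200]
6 containers opened.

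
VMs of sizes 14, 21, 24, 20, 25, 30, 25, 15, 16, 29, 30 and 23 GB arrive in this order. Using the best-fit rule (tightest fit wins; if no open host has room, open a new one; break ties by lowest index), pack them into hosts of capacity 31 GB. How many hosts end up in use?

  14 → host 1 (new)  [load 14/31]
  21 → host 2 (new)  [load 21/31]
  24 → host 3 (new)  [load 24/31]
  20 → host 4 (new)  [load 20/31]
  25 → host 5 (new)  [load 25/31]
  30 → host 6 (new)  [load 30/31]
  25 → host 7 (new)  [load 25/31]
  15 → host 1  [load 29/31]
  16 → host 8 (new)  [load 16/31]
  29 → host 9 (new)  [load 29/31]
  30 → host 10 (new)  [load 30/31]
  23 → host 11 (new)  [load 23/31]
11 hosts opened.

11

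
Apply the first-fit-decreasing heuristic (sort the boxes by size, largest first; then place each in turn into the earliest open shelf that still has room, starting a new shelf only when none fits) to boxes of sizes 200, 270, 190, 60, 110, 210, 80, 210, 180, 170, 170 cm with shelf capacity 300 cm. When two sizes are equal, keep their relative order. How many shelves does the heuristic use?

Sorted descending: 270, 210, 210, 200, 190, 180, 170, 170, 110, 80, 60.
  270 → shelf 1 (new)  [load 270/300]
  210 → shelf 2 (new)  [load 210/300]
  210 → shelf 3 (new)  [load 210/300]
  200 → shelf 4 (new)  [load 200/300]
  190 → shelf 5 (new)  [load 190/300]
  180 → shelf 6 (new)  [load 180/300]
  170 → shelf 7 (new)  [load 170/300]
  170 → shelf 8 (new)  [load 170/300]
  110 → shelf 5  [load 300/300]
  80 → shelf 2  [load 290/300]
  60 → shelf 3  [load 270/300]
8 shelves opened.

8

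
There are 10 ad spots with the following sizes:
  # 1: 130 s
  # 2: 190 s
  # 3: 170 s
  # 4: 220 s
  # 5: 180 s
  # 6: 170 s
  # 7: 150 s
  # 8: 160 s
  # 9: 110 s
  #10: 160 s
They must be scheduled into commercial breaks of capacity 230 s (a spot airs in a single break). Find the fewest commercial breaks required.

Total = 220 + 190 + 180 + 170 + 170 + 160 + 160 + 150 + 130 + 110 = 1640 s.
Lower bound: ⌈1640/230⌉ = 8 commercial breaks.
Also, 9 ad spots each exceed 115 s, and no two of those can share a break, so at least 9 commercial breaks are needed.
A packing using 10 commercial breaks:
  break 1: 220 = 220
  break 2: 190 = 190
  break 3: 180 = 180
  break 4: 170 = 170
  break 5: 170 = 170
  break 6: 160 = 160
  break 7: 160 = 160
  break 8: 150 = 150
  break 9: 130 = 130
  break 10: 110 = 110
No arrangement into 9 commercial breaks stays within capacity, so 10 is optimal.

10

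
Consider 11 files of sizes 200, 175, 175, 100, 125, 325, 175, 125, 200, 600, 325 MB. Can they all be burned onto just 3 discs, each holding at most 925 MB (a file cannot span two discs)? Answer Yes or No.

Yes

A valid assignment using 3 discs:
  disc 1: 600 + 325 = 925
  disc 2: 325 + 200 + 200 + 175 = 900
  disc 3: 175 + 175 + 125 + 125 + 100 = 700
Every load is within 925 MB, so 3 discs suffice.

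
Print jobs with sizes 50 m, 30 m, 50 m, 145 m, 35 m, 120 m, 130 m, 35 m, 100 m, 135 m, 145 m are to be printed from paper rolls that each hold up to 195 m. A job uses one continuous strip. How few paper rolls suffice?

Total = 145 + 145 + 135 + 130 + 120 + 100 + 50 + 50 + 35 + 35 + 30 = 975 m.
Lower bound: ⌈975/195⌉ = 5 paper rolls.
Also, 6 print jobs each exceed 195/2 m, and no two of those can share a roll, so at least 6 paper rolls are needed.
A packing using 6 paper rolls:
  roll 1: 145 + 50 = 195
  roll 2: 145 + 50 = 195
  roll 3: 135 + 35 = 170
  roll 4: 130 + 35 + 30 = 195
  roll 5: 120 = 120
  roll 6: 100 = 100
This matches the lower bound, so 6 is optimal.

6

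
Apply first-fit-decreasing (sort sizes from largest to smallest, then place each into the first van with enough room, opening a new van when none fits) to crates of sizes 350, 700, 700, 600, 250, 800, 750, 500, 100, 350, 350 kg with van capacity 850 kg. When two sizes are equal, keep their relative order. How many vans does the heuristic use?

Sorted descending: 800, 750, 700, 700, 600, 500, 350, 350, 350, 250, 100.
  800 → van 1 (new)  [load 800/850]
  750 → van 2 (new)  [load 750/850]
  700 → van 3 (new)  [load 700/850]
  700 → van 4 (new)  [load 700/850]
  600 → van 5 (new)  [load 600/850]
  500 → van 6 (new)  [load 500/850]
  350 → van 6  [load 850/850]
  350 → van 7 (new)  [load 350/850]
  350 → van 7  [load 700/850]
  250 → van 5  [load 850/850]
  100 → van 2  [load 850/850]
7 vans opened.

7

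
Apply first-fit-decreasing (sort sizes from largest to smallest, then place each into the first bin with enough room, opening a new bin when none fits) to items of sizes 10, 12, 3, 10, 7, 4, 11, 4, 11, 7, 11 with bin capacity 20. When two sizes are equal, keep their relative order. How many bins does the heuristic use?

5

Sorted descending: 12, 11, 11, 11, 10, 10, 7, 7, 4, 4, 3.
  12 → bin 1 (new)  [load 12/20]
  11 → bin 2 (new)  [load 11/20]
  11 → bin 3 (new)  [load 11/20]
  11 → bin 4 (new)  [load 11/20]
  10 → bin 5 (new)  [load 10/20]
  10 → bin 5  [load 20/20]
  7 → bin 1  [load 19/20]
  7 → bin 2  [load 18/20]
  4 → bin 3  [load 15/20]
  4 → bin 3  [load 19/20]
  3 → bin 4  [load 14/20]
5 bins opened.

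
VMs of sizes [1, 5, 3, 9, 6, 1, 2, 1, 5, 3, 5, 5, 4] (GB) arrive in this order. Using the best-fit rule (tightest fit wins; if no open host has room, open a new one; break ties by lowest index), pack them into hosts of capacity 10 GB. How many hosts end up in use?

  1 → host 1 (new)  [load 1/10]
  5 → host 1  [load 6/10]
  3 → host 1  [load 9/10]
  9 → host 2 (new)  [load 9/10]
  6 → host 3 (new)  [load 6/10]
  1 → host 1  [load 10/10]
  2 → host 3  [load 8/10]
  1 → host 2  [load 10/10]
  5 → host 4 (new)  [load 5/10]
  3 → host 4  [load 8/10]
  5 → host 5 (new)  [load 5/10]
  5 → host 5  [load 10/10]
  4 → host 6 (new)  [load 4/10]
6 hosts opened.

6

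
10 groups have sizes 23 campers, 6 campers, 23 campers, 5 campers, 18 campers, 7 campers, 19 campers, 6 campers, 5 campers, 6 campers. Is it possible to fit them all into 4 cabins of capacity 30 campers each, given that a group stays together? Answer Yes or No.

A valid assignment using 4 cabins:
  cabin 1: 23 + 7 = 30
  cabin 2: 23 + 6 = 29
  cabin 3: 19 + 6 + 5 = 30
  cabin 4: 18 + 6 + 5 = 29
Every load is within 30 campers, so 4 cabins suffice.

Yes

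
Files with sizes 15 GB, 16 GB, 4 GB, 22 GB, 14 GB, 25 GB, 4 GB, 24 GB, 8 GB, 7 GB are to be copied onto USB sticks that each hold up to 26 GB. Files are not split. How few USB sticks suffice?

Total = 25 + 24 + 22 + 16 + 15 + 14 + 8 + 7 + 4 + 4 = 139 GB.
Lower bound: ⌈139/26⌉ = 6 USB sticks.
A packing using 6 USB sticks:
  USB stick 1: 25 = 25
  USB stick 2: 24 = 24
  USB stick 3: 22 + 4 = 26
  USB stick 4: 16 + 8 = 24
  USB stick 5: 15 + 7 + 4 = 26
  USB stick 6: 14 = 14
This matches the lower bound, so 6 is optimal.

6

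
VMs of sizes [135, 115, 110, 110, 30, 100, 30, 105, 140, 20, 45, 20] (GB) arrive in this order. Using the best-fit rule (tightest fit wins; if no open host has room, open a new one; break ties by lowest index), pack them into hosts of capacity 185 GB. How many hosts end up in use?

7

  135 → host 1 (new)  [load 135/185]
  115 → host 2 (new)  [load 115/185]
  110 → host 3 (new)  [load 110/185]
  110 → host 4 (new)  [load 110/185]
  30 → host 1  [load 165/185]
  100 → host 5 (new)  [load 100/185]
  30 → host 2  [load 145/185]
  105 → host 6 (new)  [load 105/185]
  140 → host 7 (new)  [load 140/185]
  20 → host 1  [load 185/185]
  45 → host 7  [load 185/185]
  20 → host 2  [load 165/185]
7 hosts opened.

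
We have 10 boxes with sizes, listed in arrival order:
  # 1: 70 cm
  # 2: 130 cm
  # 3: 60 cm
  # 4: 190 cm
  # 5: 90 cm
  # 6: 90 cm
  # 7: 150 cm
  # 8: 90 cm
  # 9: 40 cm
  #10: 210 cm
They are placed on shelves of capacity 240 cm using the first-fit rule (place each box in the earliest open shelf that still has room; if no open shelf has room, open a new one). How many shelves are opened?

5

  70 → shelf 1 (new)  [load 70/240]
  130 → shelf 1  [load 200/240]
  60 → shelf 2 (new)  [load 60/240]
  190 → shelf 3 (new)  [load 190/240]
  90 → shelf 2  [load 150/240]
  90 → shelf 2  [load 240/240]
  150 → shelf 4 (new)  [load 150/240]
  90 → shelf 4  [load 240/240]
  40 → shelf 1  [load 240/240]
  210 → shelf 5 (new)  [load 210/240]
5 shelves opened.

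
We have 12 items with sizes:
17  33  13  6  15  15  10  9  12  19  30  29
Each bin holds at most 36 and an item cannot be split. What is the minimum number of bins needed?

7

Total = 33 + 30 + 29 + 19 + 17 + 15 + 15 + 13 + 12 + 10 + 9 + 6 = 208.
Lower bound: ⌈208/36⌉ = 6 bins.
A packing using 7 bins:
  bin 1: 33 = 33
  bin 2: 30 + 6 = 36
  bin 3: 29 = 29
  bin 4: 19 + 17 = 36
  bin 5: 15 + 15 = 30
  bin 6: 13 + 12 + 10 = 35
  bin 7: 9 = 9
No arrangement into 6 bins stays within capacity, so 7 is optimal.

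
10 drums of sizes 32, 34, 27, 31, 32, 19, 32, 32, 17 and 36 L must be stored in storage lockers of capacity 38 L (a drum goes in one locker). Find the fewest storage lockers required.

Total = 36 + 34 + 32 + 32 + 32 + 32 + 31 + 27 + 19 + 17 = 292 L.
Lower bound: ⌈292/38⌉ = 8 storage lockers.
A packing using 9 storage lockers:
  locker 1: 36 = 36
  locker 2: 34 = 34
  locker 3: 32 = 32
  locker 4: 32 = 32
  locker 5: 32 = 32
  locker 6: 32 = 32
  locker 7: 31 = 31
  locker 8: 27 = 27
  locker 9: 19 + 17 = 36
No arrangement into 8 storage lockers stays within capacity, so 9 is optimal.

9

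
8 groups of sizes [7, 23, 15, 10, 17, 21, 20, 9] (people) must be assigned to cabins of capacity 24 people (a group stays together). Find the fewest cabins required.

Total = 23 + 21 + 20 + 17 + 15 + 10 + 9 + 7 = 122 people.
Lower bound: ⌈122/24⌉ = 6 cabins.
A packing using 6 cabins:
  cabin 1: 23 = 23
  cabin 2: 21 = 21
  cabin 3: 20 = 20
  cabin 4: 17 + 7 = 24
  cabin 5: 15 + 9 = 24
  cabin 6: 10 = 10
This matches the lower bound, so 6 is optimal.

6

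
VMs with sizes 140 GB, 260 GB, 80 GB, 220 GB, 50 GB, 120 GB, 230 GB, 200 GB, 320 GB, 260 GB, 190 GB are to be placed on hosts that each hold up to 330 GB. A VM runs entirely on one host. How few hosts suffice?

Total = 320 + 260 + 260 + 230 + 220 + 200 + 190 + 140 + 120 + 80 + 50 = 2070 GB.
Lower bound: ⌈2070/330⌉ = 7 hosts.
A packing using 7 hosts:
  host 1: 320 = 320
  host 2: 260 + 50 = 310
  host 3: 260 = 260
  host 4: 230 + 80 = 310
  host 5: 220 = 220
  host 6: 200 + 120 = 320
  host 7: 190 + 140 = 330
This matches the lower bound, so 7 is optimal.

7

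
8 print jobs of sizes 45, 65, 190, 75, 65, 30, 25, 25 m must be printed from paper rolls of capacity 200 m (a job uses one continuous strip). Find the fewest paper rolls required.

3

Total = 190 + 75 + 65 + 65 + 45 + 30 + 25 + 25 = 520 m.
Lower bound: ⌈520/200⌉ = 3 paper rolls.
A packing using 3 paper rolls:
  roll 1: 190 = 190
  roll 2: 75 + 65 + 45 = 185
  roll 3: 65 + 30 + 25 + 25 = 145
This matches the lower bound, so 3 is optimal.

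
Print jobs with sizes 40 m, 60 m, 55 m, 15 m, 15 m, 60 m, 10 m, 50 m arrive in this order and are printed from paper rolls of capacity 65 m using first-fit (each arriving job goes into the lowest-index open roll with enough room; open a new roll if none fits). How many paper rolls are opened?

5

  40 → roll 1 (new)  [load 40/65]
  60 → roll 2 (new)  [load 60/65]
  55 → roll 3 (new)  [load 55/65]
  15 → roll 1  [load 55/65]
  15 → roll 4 (new)  [load 15/65]
  60 → roll 5 (new)  [load 60/65]
  10 → roll 1  [load 65/65]
  50 → roll 4  [load 65/65]
5 paper rolls opened.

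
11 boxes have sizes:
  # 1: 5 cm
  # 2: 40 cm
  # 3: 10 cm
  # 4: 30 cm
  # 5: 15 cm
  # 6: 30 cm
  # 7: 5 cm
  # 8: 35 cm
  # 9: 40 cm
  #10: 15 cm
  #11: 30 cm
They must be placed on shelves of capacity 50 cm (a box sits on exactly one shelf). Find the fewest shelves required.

6

Total = 40 + 40 + 35 + 30 + 30 + 30 + 15 + 15 + 10 + 5 + 5 = 255 cm.
Lower bound: ⌈255/50⌉ = 6 shelves.
A packing using 6 shelves:
  shelf 1: 40 + 10 = 50
  shelf 2: 40 + 5 + 5 = 50
  shelf 3: 35 + 15 = 50
  shelf 4: 30 + 15 = 45
  shelf 5: 30 = 30
  shelf 6: 30 = 30
This matches the lower bound, so 6 is optimal.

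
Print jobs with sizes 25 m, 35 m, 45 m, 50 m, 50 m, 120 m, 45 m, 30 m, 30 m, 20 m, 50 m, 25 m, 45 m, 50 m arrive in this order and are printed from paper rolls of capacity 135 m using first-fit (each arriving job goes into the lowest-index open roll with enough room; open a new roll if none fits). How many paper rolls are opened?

  25 → roll 1 (new)  [load 25/135]
  35 → roll 1  [load 60/135]
  45 → roll 1  [load 105/135]
  50 → roll 2 (new)  [load 50/135]
  50 → roll 2  [load 100/135]
  120 → roll 3 (new)  [load 120/135]
  45 → roll 4 (new)  [load 45/135]
  30 → roll 1  [load 135/135]
  30 → roll 2  [load 130/135]
  20 → roll 4  [load 65/135]
  50 → roll 4  [load 115/135]
  25 → roll 5 (new)  [load 25/135]
  45 → roll 5  [load 70/135]
  50 → roll 5  [load 120/135]
5 paper rolls opened.

5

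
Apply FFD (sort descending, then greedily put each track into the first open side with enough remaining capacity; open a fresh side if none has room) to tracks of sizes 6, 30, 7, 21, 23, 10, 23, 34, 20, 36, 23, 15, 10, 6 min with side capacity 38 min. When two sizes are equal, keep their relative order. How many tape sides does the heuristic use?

8

Sorted descending: 36, 34, 30, 23, 23, 23, 21, 20, 15, 10, 10, 7, 6, 6.
  36 → side 1 (new)  [load 36/38]
  34 → side 2 (new)  [load 34/38]
  30 → side 3 (new)  [load 30/38]
  23 → side 4 (new)  [load 23/38]
  23 → side 5 (new)  [load 23/38]
  23 → side 6 (new)  [load 23/38]
  21 → side 7 (new)  [load 21/38]
  20 → side 8 (new)  [load 20/38]
  15 → side 4  [load 38/38]
  10 → side 5  [load 33/38]
  10 → side 6  [load 33/38]
  7 → side 3  [load 37/38]
  6 → side 7  [load 27/38]
  6 → side 7  [load 33/38]
8 tape sides opened.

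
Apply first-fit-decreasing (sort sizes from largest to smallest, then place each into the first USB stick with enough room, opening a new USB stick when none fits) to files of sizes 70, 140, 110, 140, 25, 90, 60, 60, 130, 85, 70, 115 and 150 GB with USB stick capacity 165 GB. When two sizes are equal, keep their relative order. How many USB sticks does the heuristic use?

Sorted descending: 150, 140, 140, 130, 115, 110, 90, 85, 70, 70, 60, 60, 25.
  150 → USB stick 1 (new)  [load 150/165]
  140 → USB stick 2 (new)  [load 140/165]
  140 → USB stick 3 (new)  [load 140/165]
  130 → USB stick 4 (new)  [load 130/165]
  115 → USB stick 5 (new)  [load 115/165]
  110 → USB stick 6 (new)  [load 110/165]
  90 → USB stick 7 (new)  [load 90/165]
  85 → USB stick 8 (new)  [load 85/165]
  70 → USB stick 7  [load 160/165]
  70 → USB stick 8  [load 155/165]
  60 → USB stick 9 (new)  [load 60/165]
  60 → USB stick 9  [load 120/165]
  25 → USB stick 2  [load 165/165]
9 USB sticks opened.

9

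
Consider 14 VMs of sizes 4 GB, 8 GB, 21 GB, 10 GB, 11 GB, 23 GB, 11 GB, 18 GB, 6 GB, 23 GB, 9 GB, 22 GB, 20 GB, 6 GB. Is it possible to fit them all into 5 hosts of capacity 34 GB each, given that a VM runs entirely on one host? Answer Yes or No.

No

Total = 192 GB; ⌈192/34⌉ = 6.
At least 6 hosts are required, but only 5 are allowed.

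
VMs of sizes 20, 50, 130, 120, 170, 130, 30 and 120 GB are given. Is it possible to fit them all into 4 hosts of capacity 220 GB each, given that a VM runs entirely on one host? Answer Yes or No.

Total = 770 GB; ⌈770/220⌉ = 4.
5 VMs each exceed half the capacity and cannot share a host, forcing at least 5 hosts.
At least 5 hosts are required, but only 4 are allowed.

No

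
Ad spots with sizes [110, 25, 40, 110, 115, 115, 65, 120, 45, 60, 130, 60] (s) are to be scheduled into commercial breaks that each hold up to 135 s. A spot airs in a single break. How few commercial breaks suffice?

9

Total = 130 + 120 + 115 + 115 + 110 + 110 + 65 + 60 + 60 + 45 + 40 + 25 = 995 s.
Lower bound: ⌈995/135⌉ = 8 commercial breaks.
A packing using 9 commercial breaks:
  break 1: 130 = 130
  break 2: 120 = 120
  break 3: 115 = 115
  break 4: 115 = 115
  break 5: 110 + 25 = 135
  break 6: 110 = 110
  break 7: 65 + 60 = 125
  break 8: 60 + 45 = 105
  break 9: 40 = 40
No arrangement into 8 commercial breaks stays within capacity, so 9 is optimal.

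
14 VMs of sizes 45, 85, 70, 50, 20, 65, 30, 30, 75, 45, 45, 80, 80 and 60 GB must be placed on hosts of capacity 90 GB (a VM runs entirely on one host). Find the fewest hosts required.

10

Total = 85 + 80 + 80 + 75 + 70 + 65 + 60 + 50 + 45 + 45 + 45 + 30 + 30 + 20 = 780 GB.
Lower bound: ⌈780/90⌉ = 9 hosts.
A packing using 10 hosts:
  host 1: 85 = 85
  host 2: 80 = 80
  host 3: 80 = 80
  host 4: 75 = 75
  host 5: 70 + 20 = 90
  host 6: 65 = 65
  host 7: 60 + 30 = 90
  host 8: 50 + 30 = 80
  host 9: 45 + 45 = 90
  host 10: 45 = 45
No arrangement into 9 hosts stays within capacity, so 10 is optimal.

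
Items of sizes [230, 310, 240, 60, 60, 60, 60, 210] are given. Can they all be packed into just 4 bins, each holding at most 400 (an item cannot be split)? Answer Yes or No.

Yes

A valid assignment using 4 bins:
  bin 1: 310 + 60 = 370
  bin 2: 240 + 60 + 60 = 360
  bin 3: 230 + 60 = 290
  bin 4: 210 = 210
Every load is within 400, so 4 bins suffice.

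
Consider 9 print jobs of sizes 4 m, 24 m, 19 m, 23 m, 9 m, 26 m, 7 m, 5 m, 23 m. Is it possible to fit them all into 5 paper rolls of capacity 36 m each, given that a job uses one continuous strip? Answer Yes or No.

A valid assignment using 5 paper rolls:
  roll 1: 26 + 9 = 35
  roll 2: 24 + 7 + 5 = 36
  roll 3: 23 + 4 = 27
  roll 4: 23 = 23
  roll 5: 19 = 19
Every load is within 36 m, so 5 paper rolls suffice.

Yes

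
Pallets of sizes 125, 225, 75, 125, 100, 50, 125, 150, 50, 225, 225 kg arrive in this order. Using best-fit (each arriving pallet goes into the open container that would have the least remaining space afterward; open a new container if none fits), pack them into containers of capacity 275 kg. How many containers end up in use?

6

  125 → container 1 (new)  [load 125/275]
  225 → container 2 (new)  [load 225/275]
  75 → container 1  [load 200/275]
  125 → container 3 (new)  [load 125/275]
  100 → container 3  [load 225/275]
  50 → container 2  [load 275/275]
  125 → container 4 (new)  [load 125/275]
  150 → container 4  [load 275/275]
  50 → container 3  [load 275/275]
  225 → container 5 (new)  [load 225/275]
  225 → container 6 (new)  [load 225/275]
6 containers opened.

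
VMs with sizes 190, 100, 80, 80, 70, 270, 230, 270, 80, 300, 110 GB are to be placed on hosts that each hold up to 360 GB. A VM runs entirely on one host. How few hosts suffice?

6

Total = 300 + 270 + 270 + 230 + 190 + 110 + 100 + 80 + 80 + 80 + 70 = 1780 GB.
Lower bound: ⌈1780/360⌉ = 5 hosts.
A packing using 6 hosts:
  host 1: 300 = 300
  host 2: 270 + 80 = 350
  host 3: 270 + 80 = 350
  host 4: 230 + 110 = 340
  host 5: 190 + 100 + 70 = 360
  host 6: 80 = 80
No arrangement into 5 hosts stays within capacity, so 6 is optimal.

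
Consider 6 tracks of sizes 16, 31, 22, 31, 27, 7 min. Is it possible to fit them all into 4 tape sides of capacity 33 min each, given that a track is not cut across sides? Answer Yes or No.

No

Total = 134 min; ⌈134/33⌉ = 5.
At least 5 tape sides are required, but only 4 are allowed.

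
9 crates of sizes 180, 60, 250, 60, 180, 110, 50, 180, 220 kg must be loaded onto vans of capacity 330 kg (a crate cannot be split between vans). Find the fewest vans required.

Total = 250 + 220 + 180 + 180 + 180 + 110 + 60 + 60 + 50 = 1290 kg.
Lower bound: ⌈1290/330⌉ = 4 vans.
Also, 5 crates each exceed 165 kg, and no two of those can share a van, so at least 5 vans are needed.
A packing using 5 vans:
  van 1: 250 + 60 = 310
  van 2: 220 + 110 = 330
  van 3: 180 + 60 + 50 = 290
  van 4: 180 = 180
  van 5: 180 = 180
This matches the lower bound, so 5 is optimal.

5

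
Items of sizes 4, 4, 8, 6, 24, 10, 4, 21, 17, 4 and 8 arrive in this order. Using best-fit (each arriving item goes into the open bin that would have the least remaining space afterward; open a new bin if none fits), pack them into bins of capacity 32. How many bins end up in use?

4

  4 → bin 1 (new)  [load 4/32]
  4 → bin 1  [load 8/32]
  8 → bin 1  [load 16/32]
  6 → bin 1  [load 22/32]
  24 → bin 2 (new)  [load 24/32]
  10 → bin 1  [load 32/32]
  4 → bin 2  [load 28/32]
  21 → bin 3 (new)  [load 21/32]
  17 → bin 4 (new)  [load 17/32]
  4 → bin 2  [load 32/32]
  8 → bin 3  [load 29/32]
4 bins opened.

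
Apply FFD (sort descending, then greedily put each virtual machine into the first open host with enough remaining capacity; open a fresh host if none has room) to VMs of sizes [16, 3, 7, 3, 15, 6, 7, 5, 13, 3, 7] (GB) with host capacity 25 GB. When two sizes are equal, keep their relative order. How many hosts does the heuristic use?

Sorted descending: 16, 15, 13, 7, 7, 7, 6, 5, 3, 3, 3.
  16 → host 1 (new)  [load 16/25]
  15 → host 2 (new)  [load 15/25]
  13 → host 3 (new)  [load 13/25]
  7 → host 1  [load 23/25]
  7 → host 2  [load 22/25]
  7 → host 3  [load 20/25]
  6 → host 4 (new)  [load 6/25]
  5 → host 3  [load 25/25]
  3 → host 2  [load 25/25]
  3 → host 4  [load 9/25]
  3 → host 4  [load 12/25]
4 hosts opened.

4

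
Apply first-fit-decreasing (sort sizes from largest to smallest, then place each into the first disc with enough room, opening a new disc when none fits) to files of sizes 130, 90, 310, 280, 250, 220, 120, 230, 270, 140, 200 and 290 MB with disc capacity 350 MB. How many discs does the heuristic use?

Sorted descending: 310, 290, 280, 270, 250, 230, 220, 200, 140, 130, 120, 90.
  310 → disc 1 (new)  [load 310/350]
  290 → disc 2 (new)  [load 290/350]
  280 → disc 3 (new)  [load 280/350]
  270 → disc 4 (new)  [load 270/350]
  250 → disc 5 (new)  [load 250/350]
  230 → disc 6 (new)  [load 230/350]
  220 → disc 7 (new)  [load 220/350]
  200 → disc 8 (new)  [load 200/350]
  140 → disc 8  [load 340/350]
  130 → disc 7  [load 350/350]
  120 → disc 6  [load 350/350]
  90 → disc 5  [load 340/350]
8 discs opened.

8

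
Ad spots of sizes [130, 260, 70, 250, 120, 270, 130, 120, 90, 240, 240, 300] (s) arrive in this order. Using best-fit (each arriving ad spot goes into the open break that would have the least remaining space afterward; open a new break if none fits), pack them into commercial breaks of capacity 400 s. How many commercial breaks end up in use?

7

  130 → break 1 (new)  [load 130/400]
  260 → break 1  [load 390/400]
  70 → break 2 (new)  [load 70/400]
  250 → break 2  [load 320/400]
  120 → break 3 (new)  [load 120/400]
  270 → break 3  [load 390/400]
  130 → break 4 (new)  [load 130/400]
  120 → break 4  [load 250/400]
  90 → break 4  [load 340/400]
  240 → break 5 (new)  [load 240/400]
  240 → break 6 (new)  [load 240/400]
  300 → break 7 (new)  [load 300/400]
7 commercial breaks opened.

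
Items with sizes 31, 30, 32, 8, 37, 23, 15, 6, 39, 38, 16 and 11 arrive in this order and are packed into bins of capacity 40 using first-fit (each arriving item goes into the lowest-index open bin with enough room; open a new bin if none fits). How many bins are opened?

  31 → bin 1 (new)  [load 31/40]
  30 → bin 2 (new)  [load 30/40]
  32 → bin 3 (new)  [load 32/40]
  8 → bin 1  [load 39/40]
  37 → bin 4 (new)  [load 37/40]
  23 → bin 5 (new)  [load 23/40]
  15 → bin 5  [load 38/40]
  6 → bin 2  [load 36/40]
  39 → bin 6 (new)  [load 39/40]
  38 → bin 7 (new)  [load 38/40]
  16 → bin 8 (new)  [load 16/40]
  11 → bin 8  [load 27/40]
8 bins opened.

8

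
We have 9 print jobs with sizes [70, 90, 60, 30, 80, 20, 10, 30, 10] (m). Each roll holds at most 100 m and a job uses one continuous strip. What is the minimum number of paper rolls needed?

Total = 90 + 80 + 70 + 60 + 30 + 30 + 20 + 10 + 10 = 400 m.
Lower bound: ⌈400/100⌉ = 4 paper rolls.
A packing using 4 paper rolls:
  roll 1: 90 + 10 = 100
  roll 2: 80 + 20 = 100
  roll 3: 70 + 30 = 100
  roll 4: 60 + 30 + 10 = 100
This matches the lower bound, so 4 is optimal.

4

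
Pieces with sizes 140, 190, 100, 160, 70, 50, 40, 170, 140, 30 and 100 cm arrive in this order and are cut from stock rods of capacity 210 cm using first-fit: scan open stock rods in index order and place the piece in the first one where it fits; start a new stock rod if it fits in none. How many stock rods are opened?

  140 → stock rod 1 (new)  [load 140/210]
  190 → stock rod 2 (new)  [load 190/210]
  100 → stock rod 3 (new)  [load 100/210]
  160 → stock rod 4 (new)  [load 160/210]
  70 → stock rod 1  [load 210/210]
  50 → stock rod 3  [load 150/210]
  40 → stock rod 3  [load 190/210]
  170 → stock rod 5 (new)  [load 170/210]
  140 → stock rod 6 (new)  [load 140/210]
  30 → stock rod 4  [load 190/210]
  100 → stock rod 7 (new)  [load 100/210]
7 stock rods opened.

7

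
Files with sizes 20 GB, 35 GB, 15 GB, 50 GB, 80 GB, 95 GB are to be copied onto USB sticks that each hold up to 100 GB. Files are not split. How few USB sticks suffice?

Total = 95 + 80 + 50 + 35 + 20 + 15 = 295 GB.
Lower bound: ⌈295/100⌉ = 3 USB sticks.
A packing using 3 USB sticks:
  USB stick 1: 95 = 95
  USB stick 2: 80 + 20 = 100
  USB stick 3: 50 + 35 + 15 = 100
This matches the lower bound, so 3 is optimal.

3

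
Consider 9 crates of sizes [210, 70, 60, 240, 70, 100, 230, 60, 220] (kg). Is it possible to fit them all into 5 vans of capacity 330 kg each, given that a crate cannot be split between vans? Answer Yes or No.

A valid assignment using 4 vans:
  van 1: 240 + 70 = 310
  van 2: 230 + 100 = 330
  van 3: 220 + 70 = 290
  van 4: 210 + 60 + 60 = 330
That uses only 4 ≤ 5, so 5 vans are enough.

Yes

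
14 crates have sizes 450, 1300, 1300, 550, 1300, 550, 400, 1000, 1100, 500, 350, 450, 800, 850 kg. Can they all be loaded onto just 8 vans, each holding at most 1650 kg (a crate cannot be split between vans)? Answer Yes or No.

Yes

A valid assignment using 8 vans:
  van 1: 1300 + 350 = 1650
  van 2: 1300 = 1300
  van 3: 1300 = 1300
  van 4: 1100 + 550 = 1650
  van 5: 1000 + 550 = 1550
  van 6: 850 + 800 = 1650
  van 7: 500 + 450 + 450 = 1400
  van 8: 400 = 400
Every load is within 1650 kg, so 8 vans suffice.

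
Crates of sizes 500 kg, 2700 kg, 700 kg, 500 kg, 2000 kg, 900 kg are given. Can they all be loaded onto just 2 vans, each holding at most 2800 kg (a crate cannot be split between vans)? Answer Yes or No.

No

Total = 7300 kg; ⌈7300/2800⌉ = 3.
At least 3 vans are required, but only 2 are allowed.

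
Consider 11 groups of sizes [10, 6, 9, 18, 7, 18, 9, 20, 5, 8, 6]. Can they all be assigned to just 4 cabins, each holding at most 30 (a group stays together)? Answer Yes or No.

A valid assignment using 4 cabins:
  cabin 1: 20 + 10 = 30
  cabin 2: 18 + 9 = 27
  cabin 3: 18 + 7 + 5 = 30
  cabin 4: 9 + 8 + 6 + 6 = 29
Every load is within 30, so 4 cabins suffice.

Yes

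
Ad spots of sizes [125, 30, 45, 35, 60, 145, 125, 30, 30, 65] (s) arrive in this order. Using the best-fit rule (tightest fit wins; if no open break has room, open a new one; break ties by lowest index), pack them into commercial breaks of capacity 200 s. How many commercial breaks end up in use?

  125 → break 1 (new)  [load 125/200]
  30 → break 1  [load 155/200]
  45 → break 1  [load 200/200]
  35 → break 2 (new)  [load 35/200]
  60 → break 2  [load 95/200]
  145 → break 3 (new)  [load 145/200]
  125 → break 4 (new)  [load 125/200]
  30 → break 3  [load 175/200]
  30 → break 4  [load 155/200]
  65 → break 2  [load 160/200]
4 commercial breaks opened.

4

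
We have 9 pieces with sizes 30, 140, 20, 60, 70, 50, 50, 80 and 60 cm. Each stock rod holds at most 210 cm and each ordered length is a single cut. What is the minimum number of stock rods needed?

Total = 140 + 80 + 70 + 60 + 60 + 50 + 50 + 30 + 20 = 560 cm.
Lower bound: ⌈560/210⌉ = 3 stock rods.
A packing using 3 stock rods:
  stock rod 1: 140 + 70 = 210
  stock rod 2: 80 + 60 + 60 = 200
  stock rod 3: 50 + 50 + 30 + 20 = 150
This matches the lower bound, so 3 is optimal.

3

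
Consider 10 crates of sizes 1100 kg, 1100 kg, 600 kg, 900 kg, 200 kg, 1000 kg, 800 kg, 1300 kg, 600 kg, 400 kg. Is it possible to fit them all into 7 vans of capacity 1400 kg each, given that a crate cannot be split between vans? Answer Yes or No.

Yes

A valid assignment using 7 vans:
  van 1: 1300 = 1300
  van 2: 1100 + 200 = 1300
  van 3: 1100 = 1100
  van 4: 1000 + 400 = 1400
  van 5: 900 = 900
  van 6: 800 + 600 = 1400
  van 7: 600 = 600
Every load is within 1400 kg, so 7 vans suffice.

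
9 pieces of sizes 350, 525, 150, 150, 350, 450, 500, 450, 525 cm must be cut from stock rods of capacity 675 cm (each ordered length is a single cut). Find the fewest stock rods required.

7

Total = 525 + 525 + 500 + 450 + 450 + 350 + 350 + 150 + 150 = 3450 cm.
Lower bound: ⌈3450/675⌉ = 6 stock rods.
Also, 7 pieces each exceed 675/2 cm, and no two of those can share a stock rod, so at least 7 stock rods are needed.
A packing using 7 stock rods:
  stock rod 1: 525 + 150 = 675
  stock rod 2: 525 + 150 = 675
  stock rod 3: 500 = 500
  stock rod 4: 450 = 450
  stock rod 5: 450 = 450
  stock rod 6: 350 = 350
  stock rod 7: 350 = 350
This matches the lower bound, so 7 is optimal.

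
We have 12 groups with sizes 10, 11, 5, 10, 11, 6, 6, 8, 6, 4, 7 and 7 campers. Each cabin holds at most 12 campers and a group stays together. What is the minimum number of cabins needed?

9

Total = 11 + 11 + 10 + 10 + 8 + 7 + 7 + 6 + 6 + 6 + 5 + 4 = 91 campers.
Lower bound: ⌈91/12⌉ = 8 cabins.
A packing using 9 cabins:
  cabin 1: 11 = 11
  cabin 2: 11 = 11
  cabin 3: 10 = 10
  cabin 4: 10 = 10
  cabin 5: 8 + 4 = 12
  cabin 6: 7 + 5 = 12
  cabin 7: 7 = 7
  cabin 8: 6 + 6 = 12
  cabin 9: 6 = 6
No arrangement into 8 cabins stays within capacity, so 9 is optimal.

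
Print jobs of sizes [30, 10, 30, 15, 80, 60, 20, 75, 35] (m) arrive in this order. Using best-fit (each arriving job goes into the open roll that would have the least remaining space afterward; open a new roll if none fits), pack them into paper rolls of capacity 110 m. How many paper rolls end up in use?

4

  30 → roll 1 (new)  [load 30/110]
  10 → roll 1  [load 40/110]
  30 → roll 1  [load 70/110]
  15 → roll 1  [load 85/110]
  80 → roll 2 (new)  [load 80/110]
  60 → roll 3 (new)  [load 60/110]
  20 → roll 1  [load 105/110]
  75 → roll 4 (new)  [load 75/110]
  35 → roll 4  [load 110/110]
4 paper rolls opened.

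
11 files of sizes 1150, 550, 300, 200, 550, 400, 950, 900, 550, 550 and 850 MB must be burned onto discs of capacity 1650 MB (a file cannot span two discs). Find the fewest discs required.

Total = 1150 + 950 + 900 + 850 + 550 + 550 + 550 + 550 + 400 + 300 + 200 = 6950 MB.
Lower bound: ⌈6950/1650⌉ = 5 discs.
A packing using 5 discs:
  disc 1: 1150 + 400 = 1550
  disc 2: 950 + 550 = 1500
  disc 3: 900 + 550 + 200 = 1650
  disc 4: 850 + 550 = 1400
  disc 5: 550 + 300 = 850
This matches the lower bound, so 5 is optimal.

5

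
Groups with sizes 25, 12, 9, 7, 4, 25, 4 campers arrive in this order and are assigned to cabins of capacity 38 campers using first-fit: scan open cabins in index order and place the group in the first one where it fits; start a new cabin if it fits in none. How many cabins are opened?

  25 → cabin 1 (new)  [load 25/38]
  12 → cabin 1  [load 37/38]
  9 → cabin 2 (new)  [load 9/38]
  7 → cabin 2  [load 16/38]
  4 → cabin 2  [load 20/38]
  25 → cabin 3 (new)  [load 25/38]
  4 → cabin 2  [load 24/38]
3 cabins opened.

3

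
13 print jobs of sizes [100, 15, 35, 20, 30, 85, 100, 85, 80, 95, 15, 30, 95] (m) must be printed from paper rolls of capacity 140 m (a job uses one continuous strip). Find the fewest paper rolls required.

Total = 100 + 100 + 95 + 95 + 85 + 85 + 80 + 35 + 30 + 30 + 20 + 15 + 15 = 785 m.
Lower bound: ⌈785/140⌉ = 6 paper rolls.
Also, 7 print jobs each exceed 70 m, and no two of those can share a roll, so at least 7 paper rolls are needed.
A packing using 7 paper rolls:
  roll 1: 100 + 35 = 135
  roll 2: 100 + 30 = 130
  roll 3: 95 + 30 + 15 = 140
  roll 4: 95 + 20 + 15 = 130
  roll 5: 85 = 85
  roll 6: 85 = 85
  roll 7: 80 = 80
This matches the lower bound, so 7 is optimal.

7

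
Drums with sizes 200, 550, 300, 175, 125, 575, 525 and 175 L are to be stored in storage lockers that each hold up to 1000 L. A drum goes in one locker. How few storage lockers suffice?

Total = 575 + 550 + 525 + 300 + 200 + 175 + 175 + 125 = 2625 L.
Lower bound: ⌈2625/1000⌉ = 3 storage lockers.
A packing using 3 storage lockers:
  locker 1: 575 + 300 + 125 = 1000
  locker 2: 550 + 200 + 175 = 925
  locker 3: 525 + 175 = 700
This matches the lower bound, so 3 is optimal.

3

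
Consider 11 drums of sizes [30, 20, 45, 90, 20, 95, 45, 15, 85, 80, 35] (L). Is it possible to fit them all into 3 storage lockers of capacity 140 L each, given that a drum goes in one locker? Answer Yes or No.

Total = 560 L; ⌈560/140⌉ = 4.
At least 4 storage lockers are required, but only 3 are allowed.

No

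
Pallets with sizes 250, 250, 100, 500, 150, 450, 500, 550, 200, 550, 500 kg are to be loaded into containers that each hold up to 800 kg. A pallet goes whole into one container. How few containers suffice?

6

Total = 550 + 550 + 500 + 500 + 500 + 450 + 250 + 250 + 200 + 150 + 100 = 4000 kg.
Lower bound: ⌈4000/800⌉ = 5 containers.
Also, 6 pallets each exceed 400 kg, and no two of those can share a container, so at least 6 containers are needed.
A packing using 6 containers:
  container 1: 550 + 250 = 800
  container 2: 550 + 250 = 800
  container 3: 500 + 200 + 100 = 800
  container 4: 500 + 150 = 650
  container 5: 500 = 500
  container 6: 450 = 450
This matches the lower bound, so 6 is optimal.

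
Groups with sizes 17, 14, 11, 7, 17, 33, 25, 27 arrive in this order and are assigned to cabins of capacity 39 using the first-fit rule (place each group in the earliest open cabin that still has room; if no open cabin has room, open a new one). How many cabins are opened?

5

  17 → cabin 1 (new)  [load 17/39]
  14 → cabin 1  [load 31/39]
  11 → cabin 2 (new)  [load 11/39]
  7 → cabin 1  [load 38/39]
  17 → cabin 2  [load 28/39]
  33 → cabin 3 (new)  [load 33/39]
  25 → cabin 4 (new)  [load 25/39]
  27 → cabin 5 (new)  [load 27/39]
5 cabins opened.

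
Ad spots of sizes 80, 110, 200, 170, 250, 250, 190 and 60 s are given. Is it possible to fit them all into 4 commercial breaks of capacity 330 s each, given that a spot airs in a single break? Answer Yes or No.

Total = 1310 s; ⌈1310/330⌉ = 4.
5 ad spots each exceed half the capacity and cannot share a break, forcing at least 5 commercial breaks.
At least 5 commercial breaks are required, but only 4 are allowed.

No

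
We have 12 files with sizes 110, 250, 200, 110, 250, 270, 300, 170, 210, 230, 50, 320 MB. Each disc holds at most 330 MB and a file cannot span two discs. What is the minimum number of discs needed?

Total = 320 + 300 + 270 + 250 + 250 + 230 + 210 + 200 + 170 + 110 + 110 + 50 = 2470 MB.
Lower bound: ⌈2470/330⌉ = 8 discs.
Also, 9 files each exceed 165 MB, and no two of those can share a disc, so at least 9 discs are needed.
A packing using 9 discs:
  disc 1: 320 = 320
  disc 2: 300 = 300
  disc 3: 270 + 50 = 320
  disc 4: 250 = 250
  disc 5: 250 = 250
  disc 6: 230 = 230
  disc 7: 210 + 110 = 320
  disc 8: 200 + 110 = 310
  disc 9: 170 = 170
This matches the lower bound, so 9 is optimal.

9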